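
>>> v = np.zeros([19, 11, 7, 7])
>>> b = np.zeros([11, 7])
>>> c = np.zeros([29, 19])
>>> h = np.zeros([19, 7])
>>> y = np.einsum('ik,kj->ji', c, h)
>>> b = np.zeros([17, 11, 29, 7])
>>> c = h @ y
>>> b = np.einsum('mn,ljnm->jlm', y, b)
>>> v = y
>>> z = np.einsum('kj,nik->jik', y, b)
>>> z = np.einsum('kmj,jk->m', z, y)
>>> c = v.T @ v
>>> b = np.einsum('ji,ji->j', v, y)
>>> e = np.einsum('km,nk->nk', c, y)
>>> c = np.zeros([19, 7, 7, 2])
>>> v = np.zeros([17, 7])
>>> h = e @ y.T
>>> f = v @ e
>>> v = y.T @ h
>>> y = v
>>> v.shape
(29, 7)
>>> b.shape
(7,)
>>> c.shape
(19, 7, 7, 2)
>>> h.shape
(7, 7)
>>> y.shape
(29, 7)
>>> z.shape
(17,)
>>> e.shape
(7, 29)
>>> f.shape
(17, 29)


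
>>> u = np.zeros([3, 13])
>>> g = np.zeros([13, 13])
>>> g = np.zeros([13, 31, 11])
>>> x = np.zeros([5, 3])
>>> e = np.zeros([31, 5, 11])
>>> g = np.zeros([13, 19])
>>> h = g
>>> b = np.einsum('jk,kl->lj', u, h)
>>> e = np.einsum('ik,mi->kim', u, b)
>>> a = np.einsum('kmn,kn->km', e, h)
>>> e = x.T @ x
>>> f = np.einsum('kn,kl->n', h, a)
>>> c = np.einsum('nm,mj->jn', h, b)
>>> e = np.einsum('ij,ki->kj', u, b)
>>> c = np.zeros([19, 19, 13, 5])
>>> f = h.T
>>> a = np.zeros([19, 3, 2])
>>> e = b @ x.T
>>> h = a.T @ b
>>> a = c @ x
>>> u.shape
(3, 13)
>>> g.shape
(13, 19)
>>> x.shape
(5, 3)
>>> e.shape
(19, 5)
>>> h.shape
(2, 3, 3)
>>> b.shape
(19, 3)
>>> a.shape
(19, 19, 13, 3)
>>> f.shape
(19, 13)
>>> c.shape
(19, 19, 13, 5)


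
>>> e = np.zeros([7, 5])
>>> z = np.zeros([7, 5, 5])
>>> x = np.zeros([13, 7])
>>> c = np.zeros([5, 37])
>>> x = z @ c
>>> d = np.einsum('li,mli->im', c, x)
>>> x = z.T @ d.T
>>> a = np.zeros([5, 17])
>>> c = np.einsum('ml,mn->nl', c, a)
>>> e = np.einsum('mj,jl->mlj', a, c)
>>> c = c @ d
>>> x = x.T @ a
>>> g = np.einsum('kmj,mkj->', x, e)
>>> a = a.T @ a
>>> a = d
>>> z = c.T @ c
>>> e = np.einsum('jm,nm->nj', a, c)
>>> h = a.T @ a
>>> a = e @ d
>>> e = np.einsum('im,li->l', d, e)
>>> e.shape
(17,)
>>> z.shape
(7, 7)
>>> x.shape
(37, 5, 17)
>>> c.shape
(17, 7)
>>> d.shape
(37, 7)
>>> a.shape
(17, 7)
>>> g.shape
()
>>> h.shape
(7, 7)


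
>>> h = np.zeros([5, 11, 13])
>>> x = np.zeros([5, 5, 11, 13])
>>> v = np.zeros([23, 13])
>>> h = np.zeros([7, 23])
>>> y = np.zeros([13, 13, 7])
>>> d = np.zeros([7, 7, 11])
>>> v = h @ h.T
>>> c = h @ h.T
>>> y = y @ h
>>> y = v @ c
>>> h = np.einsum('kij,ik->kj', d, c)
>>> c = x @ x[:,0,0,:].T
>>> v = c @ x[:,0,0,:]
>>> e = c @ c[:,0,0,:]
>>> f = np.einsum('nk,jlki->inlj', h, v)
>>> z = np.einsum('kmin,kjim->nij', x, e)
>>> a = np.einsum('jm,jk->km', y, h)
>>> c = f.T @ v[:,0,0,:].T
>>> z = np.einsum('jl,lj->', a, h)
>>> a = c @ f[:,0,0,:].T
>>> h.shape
(7, 11)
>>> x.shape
(5, 5, 11, 13)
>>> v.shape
(5, 5, 11, 13)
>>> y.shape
(7, 7)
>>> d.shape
(7, 7, 11)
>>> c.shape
(5, 5, 7, 5)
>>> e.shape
(5, 5, 11, 5)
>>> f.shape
(13, 7, 5, 5)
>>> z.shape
()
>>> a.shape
(5, 5, 7, 13)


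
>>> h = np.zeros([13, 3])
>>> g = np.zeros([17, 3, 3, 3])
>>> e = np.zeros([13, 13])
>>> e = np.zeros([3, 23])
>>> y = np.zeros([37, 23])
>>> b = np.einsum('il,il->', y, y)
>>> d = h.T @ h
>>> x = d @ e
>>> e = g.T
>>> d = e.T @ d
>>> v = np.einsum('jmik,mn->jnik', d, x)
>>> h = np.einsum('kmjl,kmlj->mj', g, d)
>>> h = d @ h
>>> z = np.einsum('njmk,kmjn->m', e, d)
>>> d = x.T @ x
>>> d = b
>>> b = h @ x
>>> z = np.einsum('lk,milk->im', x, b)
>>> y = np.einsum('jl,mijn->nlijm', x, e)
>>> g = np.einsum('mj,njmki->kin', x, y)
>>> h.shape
(17, 3, 3, 3)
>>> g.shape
(3, 3, 17)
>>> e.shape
(3, 3, 3, 17)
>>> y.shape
(17, 23, 3, 3, 3)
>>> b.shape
(17, 3, 3, 23)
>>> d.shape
()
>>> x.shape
(3, 23)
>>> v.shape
(17, 23, 3, 3)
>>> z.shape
(3, 17)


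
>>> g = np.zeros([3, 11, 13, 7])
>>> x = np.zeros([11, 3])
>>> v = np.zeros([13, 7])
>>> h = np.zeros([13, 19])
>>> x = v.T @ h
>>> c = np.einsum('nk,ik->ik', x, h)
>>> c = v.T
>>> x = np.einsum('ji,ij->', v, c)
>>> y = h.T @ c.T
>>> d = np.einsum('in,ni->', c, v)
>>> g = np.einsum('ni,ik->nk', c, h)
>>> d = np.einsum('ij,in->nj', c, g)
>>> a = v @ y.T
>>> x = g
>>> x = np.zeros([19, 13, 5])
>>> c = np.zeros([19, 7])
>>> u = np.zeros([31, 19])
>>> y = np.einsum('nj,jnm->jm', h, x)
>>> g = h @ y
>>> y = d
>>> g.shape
(13, 5)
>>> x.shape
(19, 13, 5)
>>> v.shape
(13, 7)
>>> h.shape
(13, 19)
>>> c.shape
(19, 7)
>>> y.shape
(19, 13)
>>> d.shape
(19, 13)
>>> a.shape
(13, 19)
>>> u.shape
(31, 19)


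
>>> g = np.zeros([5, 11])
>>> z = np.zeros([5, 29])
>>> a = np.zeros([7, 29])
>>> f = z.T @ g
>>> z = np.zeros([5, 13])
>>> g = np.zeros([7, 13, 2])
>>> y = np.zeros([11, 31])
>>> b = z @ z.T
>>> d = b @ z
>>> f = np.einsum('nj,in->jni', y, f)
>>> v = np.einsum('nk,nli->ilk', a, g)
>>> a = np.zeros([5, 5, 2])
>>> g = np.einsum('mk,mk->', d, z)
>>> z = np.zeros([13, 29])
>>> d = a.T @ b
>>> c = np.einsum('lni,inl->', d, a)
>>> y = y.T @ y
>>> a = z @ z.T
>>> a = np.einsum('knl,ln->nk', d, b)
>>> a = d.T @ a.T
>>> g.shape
()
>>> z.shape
(13, 29)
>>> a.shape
(5, 5, 5)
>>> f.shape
(31, 11, 29)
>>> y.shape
(31, 31)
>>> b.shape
(5, 5)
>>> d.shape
(2, 5, 5)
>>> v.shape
(2, 13, 29)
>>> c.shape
()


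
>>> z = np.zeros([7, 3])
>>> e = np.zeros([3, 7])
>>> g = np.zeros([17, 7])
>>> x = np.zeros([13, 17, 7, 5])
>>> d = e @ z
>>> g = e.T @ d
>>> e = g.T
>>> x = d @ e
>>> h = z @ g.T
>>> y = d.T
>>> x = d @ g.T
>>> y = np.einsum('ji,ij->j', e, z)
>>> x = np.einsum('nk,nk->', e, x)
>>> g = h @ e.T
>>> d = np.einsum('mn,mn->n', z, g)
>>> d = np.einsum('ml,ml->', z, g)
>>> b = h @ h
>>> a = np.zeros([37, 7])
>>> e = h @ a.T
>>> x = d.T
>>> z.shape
(7, 3)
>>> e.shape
(7, 37)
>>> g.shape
(7, 3)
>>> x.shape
()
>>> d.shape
()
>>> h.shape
(7, 7)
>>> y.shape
(3,)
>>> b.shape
(7, 7)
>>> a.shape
(37, 7)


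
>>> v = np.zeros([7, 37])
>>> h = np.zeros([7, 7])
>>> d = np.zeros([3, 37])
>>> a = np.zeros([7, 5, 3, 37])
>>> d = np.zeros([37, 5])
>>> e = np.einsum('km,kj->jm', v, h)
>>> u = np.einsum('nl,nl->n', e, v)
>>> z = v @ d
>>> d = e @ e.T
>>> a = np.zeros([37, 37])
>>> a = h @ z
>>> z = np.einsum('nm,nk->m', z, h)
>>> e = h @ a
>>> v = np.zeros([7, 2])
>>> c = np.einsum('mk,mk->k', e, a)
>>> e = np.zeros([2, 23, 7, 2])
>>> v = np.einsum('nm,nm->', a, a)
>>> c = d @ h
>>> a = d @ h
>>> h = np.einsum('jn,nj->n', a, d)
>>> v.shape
()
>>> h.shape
(7,)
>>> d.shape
(7, 7)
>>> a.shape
(7, 7)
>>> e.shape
(2, 23, 7, 2)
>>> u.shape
(7,)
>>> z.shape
(5,)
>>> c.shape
(7, 7)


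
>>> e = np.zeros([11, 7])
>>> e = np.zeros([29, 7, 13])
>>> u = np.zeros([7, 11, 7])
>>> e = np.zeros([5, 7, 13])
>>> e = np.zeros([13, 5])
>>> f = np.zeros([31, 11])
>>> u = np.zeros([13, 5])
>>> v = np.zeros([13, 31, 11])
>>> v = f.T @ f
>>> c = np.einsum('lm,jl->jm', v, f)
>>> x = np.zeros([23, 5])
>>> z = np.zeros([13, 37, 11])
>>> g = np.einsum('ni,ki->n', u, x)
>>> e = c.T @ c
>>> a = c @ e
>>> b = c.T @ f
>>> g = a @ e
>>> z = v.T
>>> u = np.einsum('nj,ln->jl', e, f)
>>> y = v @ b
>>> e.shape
(11, 11)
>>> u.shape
(11, 31)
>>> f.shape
(31, 11)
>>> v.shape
(11, 11)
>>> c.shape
(31, 11)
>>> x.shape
(23, 5)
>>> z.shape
(11, 11)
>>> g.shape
(31, 11)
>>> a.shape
(31, 11)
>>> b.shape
(11, 11)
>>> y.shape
(11, 11)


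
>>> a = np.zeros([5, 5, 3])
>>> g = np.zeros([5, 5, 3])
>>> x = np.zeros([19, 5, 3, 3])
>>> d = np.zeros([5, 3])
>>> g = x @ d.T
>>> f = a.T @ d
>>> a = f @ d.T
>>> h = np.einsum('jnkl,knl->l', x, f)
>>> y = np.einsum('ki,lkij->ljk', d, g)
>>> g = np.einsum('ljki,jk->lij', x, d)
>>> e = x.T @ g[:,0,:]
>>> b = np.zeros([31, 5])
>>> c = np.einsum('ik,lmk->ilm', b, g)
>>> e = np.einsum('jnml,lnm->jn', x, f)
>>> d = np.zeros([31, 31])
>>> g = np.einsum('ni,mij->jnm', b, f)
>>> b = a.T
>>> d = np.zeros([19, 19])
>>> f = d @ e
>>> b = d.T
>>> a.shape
(3, 5, 5)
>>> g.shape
(3, 31, 3)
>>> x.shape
(19, 5, 3, 3)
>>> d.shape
(19, 19)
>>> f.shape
(19, 5)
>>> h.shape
(3,)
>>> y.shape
(19, 5, 5)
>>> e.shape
(19, 5)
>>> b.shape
(19, 19)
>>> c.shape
(31, 19, 3)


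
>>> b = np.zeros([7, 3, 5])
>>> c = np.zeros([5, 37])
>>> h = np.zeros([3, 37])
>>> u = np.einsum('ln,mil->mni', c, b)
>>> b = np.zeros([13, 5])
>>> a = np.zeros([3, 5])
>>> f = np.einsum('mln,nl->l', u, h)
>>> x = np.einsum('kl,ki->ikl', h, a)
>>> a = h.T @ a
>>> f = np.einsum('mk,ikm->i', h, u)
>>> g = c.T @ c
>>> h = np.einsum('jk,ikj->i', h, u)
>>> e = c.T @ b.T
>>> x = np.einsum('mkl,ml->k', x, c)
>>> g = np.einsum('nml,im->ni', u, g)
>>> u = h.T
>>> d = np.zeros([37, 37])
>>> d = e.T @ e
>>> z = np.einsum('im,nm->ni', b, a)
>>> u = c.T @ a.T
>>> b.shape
(13, 5)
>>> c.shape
(5, 37)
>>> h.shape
(7,)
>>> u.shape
(37, 37)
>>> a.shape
(37, 5)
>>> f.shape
(7,)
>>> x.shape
(3,)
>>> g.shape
(7, 37)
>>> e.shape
(37, 13)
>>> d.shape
(13, 13)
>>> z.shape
(37, 13)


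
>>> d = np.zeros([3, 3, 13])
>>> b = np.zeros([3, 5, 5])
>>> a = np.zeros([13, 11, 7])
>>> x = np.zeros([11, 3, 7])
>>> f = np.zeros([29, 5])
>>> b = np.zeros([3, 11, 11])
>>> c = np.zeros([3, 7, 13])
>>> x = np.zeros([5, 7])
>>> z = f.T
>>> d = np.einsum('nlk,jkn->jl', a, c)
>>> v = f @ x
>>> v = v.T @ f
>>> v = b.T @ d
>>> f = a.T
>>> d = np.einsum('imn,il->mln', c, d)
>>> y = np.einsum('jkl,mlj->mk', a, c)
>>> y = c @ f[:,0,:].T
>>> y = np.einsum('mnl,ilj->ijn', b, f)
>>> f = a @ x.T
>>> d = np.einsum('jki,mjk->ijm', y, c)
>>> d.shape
(11, 7, 3)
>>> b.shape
(3, 11, 11)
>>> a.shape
(13, 11, 7)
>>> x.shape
(5, 7)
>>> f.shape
(13, 11, 5)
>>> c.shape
(3, 7, 13)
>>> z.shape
(5, 29)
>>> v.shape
(11, 11, 11)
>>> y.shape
(7, 13, 11)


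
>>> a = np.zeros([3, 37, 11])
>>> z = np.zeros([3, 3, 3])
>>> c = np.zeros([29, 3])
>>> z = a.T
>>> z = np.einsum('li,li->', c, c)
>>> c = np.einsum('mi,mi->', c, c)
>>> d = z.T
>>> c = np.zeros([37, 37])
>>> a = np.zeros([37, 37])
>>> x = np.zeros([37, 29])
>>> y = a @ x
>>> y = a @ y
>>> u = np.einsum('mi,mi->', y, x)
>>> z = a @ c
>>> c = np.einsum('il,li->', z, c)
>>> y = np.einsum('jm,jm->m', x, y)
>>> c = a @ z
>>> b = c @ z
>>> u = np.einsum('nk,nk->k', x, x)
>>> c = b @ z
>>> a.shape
(37, 37)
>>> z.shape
(37, 37)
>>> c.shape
(37, 37)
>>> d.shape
()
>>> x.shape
(37, 29)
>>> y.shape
(29,)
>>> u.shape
(29,)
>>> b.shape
(37, 37)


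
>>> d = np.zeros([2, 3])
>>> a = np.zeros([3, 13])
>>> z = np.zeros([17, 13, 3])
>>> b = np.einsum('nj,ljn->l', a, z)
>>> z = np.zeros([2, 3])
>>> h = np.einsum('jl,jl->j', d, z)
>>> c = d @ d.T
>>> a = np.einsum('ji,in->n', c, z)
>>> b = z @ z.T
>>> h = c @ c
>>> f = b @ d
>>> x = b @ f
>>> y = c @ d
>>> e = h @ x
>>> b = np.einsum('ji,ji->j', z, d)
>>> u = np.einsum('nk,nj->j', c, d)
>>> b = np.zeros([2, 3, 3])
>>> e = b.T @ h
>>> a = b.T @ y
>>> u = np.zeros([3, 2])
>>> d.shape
(2, 3)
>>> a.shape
(3, 3, 3)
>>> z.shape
(2, 3)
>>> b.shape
(2, 3, 3)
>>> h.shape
(2, 2)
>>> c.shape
(2, 2)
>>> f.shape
(2, 3)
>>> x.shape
(2, 3)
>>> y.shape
(2, 3)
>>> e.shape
(3, 3, 2)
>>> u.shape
(3, 2)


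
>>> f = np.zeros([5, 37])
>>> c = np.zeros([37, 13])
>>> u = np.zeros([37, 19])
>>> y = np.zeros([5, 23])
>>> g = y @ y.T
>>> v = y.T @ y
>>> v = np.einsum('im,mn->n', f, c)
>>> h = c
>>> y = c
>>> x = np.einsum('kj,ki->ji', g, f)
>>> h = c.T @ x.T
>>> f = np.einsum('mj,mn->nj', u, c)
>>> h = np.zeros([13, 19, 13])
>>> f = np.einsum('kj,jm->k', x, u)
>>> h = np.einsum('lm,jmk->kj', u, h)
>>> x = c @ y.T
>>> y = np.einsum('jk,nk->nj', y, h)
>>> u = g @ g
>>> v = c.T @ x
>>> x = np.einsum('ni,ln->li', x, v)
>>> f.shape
(5,)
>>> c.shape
(37, 13)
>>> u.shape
(5, 5)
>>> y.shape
(13, 37)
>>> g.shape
(5, 5)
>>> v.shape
(13, 37)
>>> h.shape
(13, 13)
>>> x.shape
(13, 37)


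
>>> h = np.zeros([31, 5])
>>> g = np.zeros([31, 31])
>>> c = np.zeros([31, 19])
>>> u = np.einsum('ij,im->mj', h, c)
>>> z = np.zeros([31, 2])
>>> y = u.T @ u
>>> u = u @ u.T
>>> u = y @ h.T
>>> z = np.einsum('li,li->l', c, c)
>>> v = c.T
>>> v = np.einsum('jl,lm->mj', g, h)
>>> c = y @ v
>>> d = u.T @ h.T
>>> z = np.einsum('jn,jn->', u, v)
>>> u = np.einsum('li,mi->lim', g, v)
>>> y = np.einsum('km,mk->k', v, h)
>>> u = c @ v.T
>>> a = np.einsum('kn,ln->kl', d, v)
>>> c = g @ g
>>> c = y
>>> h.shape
(31, 5)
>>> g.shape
(31, 31)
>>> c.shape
(5,)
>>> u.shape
(5, 5)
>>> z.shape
()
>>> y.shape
(5,)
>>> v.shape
(5, 31)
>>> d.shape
(31, 31)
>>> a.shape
(31, 5)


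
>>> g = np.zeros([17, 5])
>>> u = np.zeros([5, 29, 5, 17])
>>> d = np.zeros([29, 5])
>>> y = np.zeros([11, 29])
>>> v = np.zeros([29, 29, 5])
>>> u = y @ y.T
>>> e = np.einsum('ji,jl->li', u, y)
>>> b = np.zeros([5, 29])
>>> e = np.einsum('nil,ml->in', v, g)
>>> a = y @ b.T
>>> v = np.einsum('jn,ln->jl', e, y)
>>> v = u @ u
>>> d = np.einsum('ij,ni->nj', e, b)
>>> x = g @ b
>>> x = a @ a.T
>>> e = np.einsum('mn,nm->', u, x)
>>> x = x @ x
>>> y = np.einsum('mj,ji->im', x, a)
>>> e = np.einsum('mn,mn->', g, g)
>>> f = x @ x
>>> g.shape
(17, 5)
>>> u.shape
(11, 11)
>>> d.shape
(5, 29)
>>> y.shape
(5, 11)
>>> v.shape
(11, 11)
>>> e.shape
()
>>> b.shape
(5, 29)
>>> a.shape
(11, 5)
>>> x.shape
(11, 11)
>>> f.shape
(11, 11)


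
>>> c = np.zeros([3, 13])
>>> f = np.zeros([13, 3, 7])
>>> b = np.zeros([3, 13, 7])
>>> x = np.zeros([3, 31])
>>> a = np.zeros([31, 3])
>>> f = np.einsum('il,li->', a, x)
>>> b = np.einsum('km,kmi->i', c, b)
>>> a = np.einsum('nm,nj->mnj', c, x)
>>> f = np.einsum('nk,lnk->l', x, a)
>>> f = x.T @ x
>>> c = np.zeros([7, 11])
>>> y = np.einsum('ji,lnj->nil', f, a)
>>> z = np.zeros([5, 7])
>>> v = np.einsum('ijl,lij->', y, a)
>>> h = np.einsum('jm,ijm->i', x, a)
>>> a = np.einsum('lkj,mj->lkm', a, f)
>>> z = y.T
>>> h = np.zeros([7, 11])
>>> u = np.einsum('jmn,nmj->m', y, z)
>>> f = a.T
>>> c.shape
(7, 11)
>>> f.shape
(31, 3, 13)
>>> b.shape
(7,)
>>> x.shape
(3, 31)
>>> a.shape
(13, 3, 31)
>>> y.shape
(3, 31, 13)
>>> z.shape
(13, 31, 3)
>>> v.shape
()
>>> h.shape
(7, 11)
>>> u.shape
(31,)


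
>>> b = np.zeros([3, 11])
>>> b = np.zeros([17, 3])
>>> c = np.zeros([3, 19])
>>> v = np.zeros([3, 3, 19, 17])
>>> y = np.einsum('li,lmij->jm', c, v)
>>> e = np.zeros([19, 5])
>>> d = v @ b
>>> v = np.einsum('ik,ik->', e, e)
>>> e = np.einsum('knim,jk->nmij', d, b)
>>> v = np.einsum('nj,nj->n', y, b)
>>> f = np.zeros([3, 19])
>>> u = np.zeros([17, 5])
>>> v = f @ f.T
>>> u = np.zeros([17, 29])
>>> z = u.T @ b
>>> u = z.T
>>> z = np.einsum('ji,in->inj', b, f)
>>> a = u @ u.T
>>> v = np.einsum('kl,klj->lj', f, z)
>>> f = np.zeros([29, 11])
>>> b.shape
(17, 3)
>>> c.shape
(3, 19)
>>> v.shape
(19, 17)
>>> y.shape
(17, 3)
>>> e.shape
(3, 3, 19, 17)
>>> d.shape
(3, 3, 19, 3)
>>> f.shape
(29, 11)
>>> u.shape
(3, 29)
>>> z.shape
(3, 19, 17)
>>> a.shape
(3, 3)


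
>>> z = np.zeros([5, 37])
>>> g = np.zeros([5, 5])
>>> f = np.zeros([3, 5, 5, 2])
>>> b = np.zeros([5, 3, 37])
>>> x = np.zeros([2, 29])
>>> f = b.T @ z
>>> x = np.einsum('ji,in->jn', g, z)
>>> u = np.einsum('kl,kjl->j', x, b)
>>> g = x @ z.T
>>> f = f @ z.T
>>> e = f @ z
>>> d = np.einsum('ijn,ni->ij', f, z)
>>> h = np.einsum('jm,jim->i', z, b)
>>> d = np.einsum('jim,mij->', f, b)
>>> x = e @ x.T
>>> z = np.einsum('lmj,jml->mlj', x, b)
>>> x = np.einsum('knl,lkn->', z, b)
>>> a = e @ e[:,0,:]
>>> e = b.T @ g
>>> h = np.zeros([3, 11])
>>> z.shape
(3, 37, 5)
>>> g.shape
(5, 5)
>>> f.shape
(37, 3, 5)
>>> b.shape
(5, 3, 37)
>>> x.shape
()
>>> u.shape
(3,)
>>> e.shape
(37, 3, 5)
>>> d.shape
()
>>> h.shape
(3, 11)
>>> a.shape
(37, 3, 37)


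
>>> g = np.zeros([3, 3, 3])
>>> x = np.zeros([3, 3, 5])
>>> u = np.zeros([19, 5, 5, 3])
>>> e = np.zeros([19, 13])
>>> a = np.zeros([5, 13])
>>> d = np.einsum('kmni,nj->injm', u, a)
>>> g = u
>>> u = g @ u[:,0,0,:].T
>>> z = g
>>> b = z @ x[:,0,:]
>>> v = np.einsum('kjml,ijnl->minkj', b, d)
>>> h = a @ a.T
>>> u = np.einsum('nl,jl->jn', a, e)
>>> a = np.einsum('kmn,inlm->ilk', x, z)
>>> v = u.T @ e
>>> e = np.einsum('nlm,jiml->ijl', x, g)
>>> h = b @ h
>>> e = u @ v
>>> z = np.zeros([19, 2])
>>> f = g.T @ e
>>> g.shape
(19, 5, 5, 3)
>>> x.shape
(3, 3, 5)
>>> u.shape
(19, 5)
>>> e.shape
(19, 13)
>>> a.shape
(19, 5, 3)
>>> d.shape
(3, 5, 13, 5)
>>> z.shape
(19, 2)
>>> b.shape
(19, 5, 5, 5)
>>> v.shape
(5, 13)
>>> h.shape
(19, 5, 5, 5)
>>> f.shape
(3, 5, 5, 13)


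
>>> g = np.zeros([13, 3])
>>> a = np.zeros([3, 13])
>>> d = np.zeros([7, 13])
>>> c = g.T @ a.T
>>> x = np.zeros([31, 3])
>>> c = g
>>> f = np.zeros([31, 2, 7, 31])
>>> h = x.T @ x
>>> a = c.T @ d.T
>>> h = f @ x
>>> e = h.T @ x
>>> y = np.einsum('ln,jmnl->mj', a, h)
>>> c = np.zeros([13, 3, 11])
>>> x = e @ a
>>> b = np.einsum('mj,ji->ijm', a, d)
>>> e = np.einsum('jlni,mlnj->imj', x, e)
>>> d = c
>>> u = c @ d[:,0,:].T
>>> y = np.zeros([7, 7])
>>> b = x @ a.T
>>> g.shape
(13, 3)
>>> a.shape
(3, 7)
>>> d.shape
(13, 3, 11)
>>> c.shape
(13, 3, 11)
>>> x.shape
(3, 7, 2, 7)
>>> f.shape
(31, 2, 7, 31)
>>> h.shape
(31, 2, 7, 3)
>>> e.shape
(7, 3, 3)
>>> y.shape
(7, 7)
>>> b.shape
(3, 7, 2, 3)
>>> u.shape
(13, 3, 13)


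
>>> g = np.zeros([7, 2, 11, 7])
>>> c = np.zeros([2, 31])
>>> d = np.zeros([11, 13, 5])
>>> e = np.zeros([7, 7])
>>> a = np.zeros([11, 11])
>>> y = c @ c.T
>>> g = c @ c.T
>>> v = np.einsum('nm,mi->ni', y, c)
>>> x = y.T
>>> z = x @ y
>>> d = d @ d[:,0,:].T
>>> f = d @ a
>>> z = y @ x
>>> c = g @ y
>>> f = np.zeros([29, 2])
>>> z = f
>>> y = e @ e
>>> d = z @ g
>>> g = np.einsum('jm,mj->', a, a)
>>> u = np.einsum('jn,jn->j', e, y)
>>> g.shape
()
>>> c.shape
(2, 2)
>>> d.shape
(29, 2)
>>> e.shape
(7, 7)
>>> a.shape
(11, 11)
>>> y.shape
(7, 7)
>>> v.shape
(2, 31)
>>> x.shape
(2, 2)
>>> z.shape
(29, 2)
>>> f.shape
(29, 2)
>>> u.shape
(7,)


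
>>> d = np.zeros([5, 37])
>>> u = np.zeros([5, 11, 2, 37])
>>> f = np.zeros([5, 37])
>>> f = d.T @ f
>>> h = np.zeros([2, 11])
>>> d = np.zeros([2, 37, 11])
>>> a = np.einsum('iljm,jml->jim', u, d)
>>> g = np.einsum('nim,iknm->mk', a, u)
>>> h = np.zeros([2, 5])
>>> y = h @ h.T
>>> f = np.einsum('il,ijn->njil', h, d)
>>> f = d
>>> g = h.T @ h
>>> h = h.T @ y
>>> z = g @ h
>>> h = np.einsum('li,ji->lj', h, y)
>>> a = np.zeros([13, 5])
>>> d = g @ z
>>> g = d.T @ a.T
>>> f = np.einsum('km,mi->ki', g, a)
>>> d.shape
(5, 2)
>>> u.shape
(5, 11, 2, 37)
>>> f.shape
(2, 5)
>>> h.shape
(5, 2)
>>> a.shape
(13, 5)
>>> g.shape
(2, 13)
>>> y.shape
(2, 2)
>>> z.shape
(5, 2)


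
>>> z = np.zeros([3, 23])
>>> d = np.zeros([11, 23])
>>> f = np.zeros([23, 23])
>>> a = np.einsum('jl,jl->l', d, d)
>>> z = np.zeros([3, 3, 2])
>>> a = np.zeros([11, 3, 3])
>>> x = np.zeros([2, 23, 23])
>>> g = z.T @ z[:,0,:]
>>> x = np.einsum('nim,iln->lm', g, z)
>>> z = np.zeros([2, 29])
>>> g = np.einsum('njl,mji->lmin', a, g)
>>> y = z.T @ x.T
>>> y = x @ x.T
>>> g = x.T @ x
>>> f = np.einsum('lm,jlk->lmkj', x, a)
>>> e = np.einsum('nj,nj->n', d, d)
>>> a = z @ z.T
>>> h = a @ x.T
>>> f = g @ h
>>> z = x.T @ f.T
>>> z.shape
(2, 2)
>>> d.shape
(11, 23)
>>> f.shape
(2, 3)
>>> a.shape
(2, 2)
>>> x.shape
(3, 2)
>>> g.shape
(2, 2)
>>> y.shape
(3, 3)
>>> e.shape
(11,)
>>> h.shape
(2, 3)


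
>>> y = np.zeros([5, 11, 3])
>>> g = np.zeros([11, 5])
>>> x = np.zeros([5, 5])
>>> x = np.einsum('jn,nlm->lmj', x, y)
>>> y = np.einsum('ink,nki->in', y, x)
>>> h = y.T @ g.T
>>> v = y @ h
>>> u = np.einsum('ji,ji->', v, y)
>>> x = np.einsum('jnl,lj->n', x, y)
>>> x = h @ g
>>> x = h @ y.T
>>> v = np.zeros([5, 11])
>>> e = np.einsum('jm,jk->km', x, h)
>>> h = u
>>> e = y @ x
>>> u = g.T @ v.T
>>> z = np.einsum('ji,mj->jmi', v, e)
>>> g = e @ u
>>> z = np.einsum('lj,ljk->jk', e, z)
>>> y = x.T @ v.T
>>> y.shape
(5, 5)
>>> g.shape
(5, 5)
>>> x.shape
(11, 5)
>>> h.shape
()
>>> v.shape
(5, 11)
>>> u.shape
(5, 5)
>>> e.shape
(5, 5)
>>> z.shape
(5, 11)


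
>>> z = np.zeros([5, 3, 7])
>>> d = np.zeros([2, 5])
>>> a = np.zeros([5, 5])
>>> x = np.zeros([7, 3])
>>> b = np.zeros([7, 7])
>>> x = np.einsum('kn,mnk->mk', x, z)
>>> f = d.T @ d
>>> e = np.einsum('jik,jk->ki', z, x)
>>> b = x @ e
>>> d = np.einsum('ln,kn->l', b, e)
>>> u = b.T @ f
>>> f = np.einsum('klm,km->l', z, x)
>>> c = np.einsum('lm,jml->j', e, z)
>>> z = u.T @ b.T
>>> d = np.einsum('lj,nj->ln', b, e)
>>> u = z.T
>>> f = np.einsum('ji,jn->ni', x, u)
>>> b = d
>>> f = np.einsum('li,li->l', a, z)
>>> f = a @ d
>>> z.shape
(5, 5)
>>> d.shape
(5, 7)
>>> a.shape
(5, 5)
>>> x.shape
(5, 7)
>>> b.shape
(5, 7)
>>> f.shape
(5, 7)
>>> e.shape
(7, 3)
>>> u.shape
(5, 5)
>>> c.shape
(5,)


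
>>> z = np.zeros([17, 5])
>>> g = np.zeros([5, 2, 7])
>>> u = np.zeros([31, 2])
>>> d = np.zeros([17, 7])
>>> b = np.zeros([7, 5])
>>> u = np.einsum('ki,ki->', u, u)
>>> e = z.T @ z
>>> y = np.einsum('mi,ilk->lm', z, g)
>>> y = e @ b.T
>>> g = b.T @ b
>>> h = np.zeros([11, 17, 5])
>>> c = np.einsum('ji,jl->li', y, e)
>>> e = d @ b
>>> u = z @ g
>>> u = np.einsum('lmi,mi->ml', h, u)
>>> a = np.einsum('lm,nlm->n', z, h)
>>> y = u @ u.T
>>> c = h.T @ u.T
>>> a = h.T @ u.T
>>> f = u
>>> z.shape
(17, 5)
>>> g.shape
(5, 5)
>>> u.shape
(17, 11)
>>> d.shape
(17, 7)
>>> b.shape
(7, 5)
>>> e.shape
(17, 5)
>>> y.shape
(17, 17)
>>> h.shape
(11, 17, 5)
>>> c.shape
(5, 17, 17)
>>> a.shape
(5, 17, 17)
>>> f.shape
(17, 11)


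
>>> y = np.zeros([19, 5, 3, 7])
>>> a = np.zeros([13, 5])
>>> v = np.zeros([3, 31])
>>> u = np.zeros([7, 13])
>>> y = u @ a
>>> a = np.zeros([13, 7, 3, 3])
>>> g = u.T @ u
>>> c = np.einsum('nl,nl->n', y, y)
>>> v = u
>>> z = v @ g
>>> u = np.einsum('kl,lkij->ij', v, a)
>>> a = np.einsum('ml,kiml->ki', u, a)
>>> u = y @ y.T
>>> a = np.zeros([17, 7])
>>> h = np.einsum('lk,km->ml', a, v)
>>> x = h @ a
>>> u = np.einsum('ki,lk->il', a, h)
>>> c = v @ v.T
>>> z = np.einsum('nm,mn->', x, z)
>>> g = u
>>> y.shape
(7, 5)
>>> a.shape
(17, 7)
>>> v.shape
(7, 13)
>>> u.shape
(7, 13)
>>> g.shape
(7, 13)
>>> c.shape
(7, 7)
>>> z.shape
()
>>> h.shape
(13, 17)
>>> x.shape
(13, 7)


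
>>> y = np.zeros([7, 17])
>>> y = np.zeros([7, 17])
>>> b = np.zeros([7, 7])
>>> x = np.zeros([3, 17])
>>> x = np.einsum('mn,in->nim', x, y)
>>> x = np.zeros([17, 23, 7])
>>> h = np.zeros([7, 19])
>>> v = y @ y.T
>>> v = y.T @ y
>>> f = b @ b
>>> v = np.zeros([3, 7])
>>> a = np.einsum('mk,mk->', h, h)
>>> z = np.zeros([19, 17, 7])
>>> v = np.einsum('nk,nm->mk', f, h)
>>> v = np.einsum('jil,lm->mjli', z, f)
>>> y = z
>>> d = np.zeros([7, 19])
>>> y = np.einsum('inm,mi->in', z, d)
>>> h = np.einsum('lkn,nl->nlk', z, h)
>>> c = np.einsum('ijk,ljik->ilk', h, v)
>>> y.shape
(19, 17)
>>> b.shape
(7, 7)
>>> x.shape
(17, 23, 7)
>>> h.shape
(7, 19, 17)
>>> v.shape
(7, 19, 7, 17)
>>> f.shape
(7, 7)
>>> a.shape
()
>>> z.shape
(19, 17, 7)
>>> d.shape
(7, 19)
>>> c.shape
(7, 7, 17)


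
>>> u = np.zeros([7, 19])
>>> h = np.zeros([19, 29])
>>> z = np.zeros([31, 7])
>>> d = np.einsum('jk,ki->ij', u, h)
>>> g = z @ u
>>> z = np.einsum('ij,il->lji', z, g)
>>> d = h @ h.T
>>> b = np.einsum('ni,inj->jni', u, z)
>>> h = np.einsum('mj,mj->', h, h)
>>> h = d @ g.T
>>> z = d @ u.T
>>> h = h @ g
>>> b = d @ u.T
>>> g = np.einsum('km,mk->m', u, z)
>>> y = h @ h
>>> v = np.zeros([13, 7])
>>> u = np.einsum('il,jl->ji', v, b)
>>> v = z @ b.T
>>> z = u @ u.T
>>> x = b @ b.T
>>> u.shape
(19, 13)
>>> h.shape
(19, 19)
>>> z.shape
(19, 19)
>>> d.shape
(19, 19)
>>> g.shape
(19,)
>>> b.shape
(19, 7)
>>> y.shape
(19, 19)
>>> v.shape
(19, 19)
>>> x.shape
(19, 19)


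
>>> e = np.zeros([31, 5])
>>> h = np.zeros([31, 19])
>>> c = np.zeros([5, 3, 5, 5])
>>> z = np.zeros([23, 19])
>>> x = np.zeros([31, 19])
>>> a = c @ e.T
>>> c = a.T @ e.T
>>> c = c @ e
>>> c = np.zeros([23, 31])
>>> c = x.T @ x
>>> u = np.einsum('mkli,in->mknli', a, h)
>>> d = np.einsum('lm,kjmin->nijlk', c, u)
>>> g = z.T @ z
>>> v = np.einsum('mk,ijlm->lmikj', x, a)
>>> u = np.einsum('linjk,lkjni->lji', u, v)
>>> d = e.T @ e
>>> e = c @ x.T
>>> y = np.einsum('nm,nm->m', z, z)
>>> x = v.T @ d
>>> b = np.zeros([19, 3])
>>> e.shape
(19, 31)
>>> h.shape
(31, 19)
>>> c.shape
(19, 19)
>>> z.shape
(23, 19)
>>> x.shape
(3, 19, 5, 31, 5)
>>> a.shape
(5, 3, 5, 31)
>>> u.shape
(5, 5, 3)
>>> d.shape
(5, 5)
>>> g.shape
(19, 19)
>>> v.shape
(5, 31, 5, 19, 3)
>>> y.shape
(19,)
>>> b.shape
(19, 3)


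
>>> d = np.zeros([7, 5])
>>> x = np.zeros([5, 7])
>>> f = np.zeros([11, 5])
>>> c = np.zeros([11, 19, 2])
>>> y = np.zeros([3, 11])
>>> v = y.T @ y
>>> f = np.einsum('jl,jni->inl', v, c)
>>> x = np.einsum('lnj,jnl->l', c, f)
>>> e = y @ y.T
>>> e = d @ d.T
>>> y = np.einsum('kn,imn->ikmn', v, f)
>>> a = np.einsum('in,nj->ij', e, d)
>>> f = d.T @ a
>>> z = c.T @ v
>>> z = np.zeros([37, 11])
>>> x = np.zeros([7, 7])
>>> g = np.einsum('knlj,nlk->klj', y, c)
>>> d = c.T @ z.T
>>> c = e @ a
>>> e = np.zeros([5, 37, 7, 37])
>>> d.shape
(2, 19, 37)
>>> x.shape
(7, 7)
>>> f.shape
(5, 5)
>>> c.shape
(7, 5)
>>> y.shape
(2, 11, 19, 11)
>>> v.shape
(11, 11)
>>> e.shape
(5, 37, 7, 37)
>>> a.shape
(7, 5)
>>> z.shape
(37, 11)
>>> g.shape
(2, 19, 11)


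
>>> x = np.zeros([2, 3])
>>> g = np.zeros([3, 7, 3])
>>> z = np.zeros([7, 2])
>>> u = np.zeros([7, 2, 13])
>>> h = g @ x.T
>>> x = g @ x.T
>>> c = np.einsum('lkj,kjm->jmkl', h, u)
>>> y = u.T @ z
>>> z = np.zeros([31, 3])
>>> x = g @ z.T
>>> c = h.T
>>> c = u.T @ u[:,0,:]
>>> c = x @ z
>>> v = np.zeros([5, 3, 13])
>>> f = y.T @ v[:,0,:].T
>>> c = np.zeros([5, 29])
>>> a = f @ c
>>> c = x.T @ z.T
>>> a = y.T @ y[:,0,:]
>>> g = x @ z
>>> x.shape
(3, 7, 31)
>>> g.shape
(3, 7, 3)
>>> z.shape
(31, 3)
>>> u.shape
(7, 2, 13)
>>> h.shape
(3, 7, 2)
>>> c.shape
(31, 7, 31)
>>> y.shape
(13, 2, 2)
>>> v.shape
(5, 3, 13)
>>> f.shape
(2, 2, 5)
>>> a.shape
(2, 2, 2)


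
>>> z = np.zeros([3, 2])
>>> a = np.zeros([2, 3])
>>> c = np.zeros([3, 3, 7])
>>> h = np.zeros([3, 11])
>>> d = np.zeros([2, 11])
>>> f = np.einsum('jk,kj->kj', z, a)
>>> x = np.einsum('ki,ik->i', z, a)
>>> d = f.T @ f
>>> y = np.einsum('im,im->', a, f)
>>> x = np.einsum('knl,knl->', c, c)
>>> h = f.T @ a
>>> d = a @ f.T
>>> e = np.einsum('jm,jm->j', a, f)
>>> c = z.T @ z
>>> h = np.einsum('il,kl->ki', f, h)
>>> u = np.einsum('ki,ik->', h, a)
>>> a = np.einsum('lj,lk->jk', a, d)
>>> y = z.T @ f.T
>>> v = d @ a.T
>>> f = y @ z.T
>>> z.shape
(3, 2)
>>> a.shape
(3, 2)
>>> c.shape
(2, 2)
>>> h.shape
(3, 2)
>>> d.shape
(2, 2)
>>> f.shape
(2, 3)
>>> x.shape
()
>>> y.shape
(2, 2)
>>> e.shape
(2,)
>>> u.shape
()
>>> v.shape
(2, 3)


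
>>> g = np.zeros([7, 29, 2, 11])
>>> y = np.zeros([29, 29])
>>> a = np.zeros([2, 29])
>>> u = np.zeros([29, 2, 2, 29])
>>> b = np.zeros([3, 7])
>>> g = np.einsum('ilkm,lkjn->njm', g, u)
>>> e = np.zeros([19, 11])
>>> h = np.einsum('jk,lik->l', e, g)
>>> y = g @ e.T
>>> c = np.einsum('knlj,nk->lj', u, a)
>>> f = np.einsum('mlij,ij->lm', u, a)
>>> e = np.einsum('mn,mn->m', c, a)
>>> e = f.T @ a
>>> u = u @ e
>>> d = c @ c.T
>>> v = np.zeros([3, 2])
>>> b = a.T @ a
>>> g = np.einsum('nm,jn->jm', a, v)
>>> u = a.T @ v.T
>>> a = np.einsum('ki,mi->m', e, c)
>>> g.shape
(3, 29)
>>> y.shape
(29, 2, 19)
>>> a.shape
(2,)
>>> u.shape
(29, 3)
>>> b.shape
(29, 29)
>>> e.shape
(29, 29)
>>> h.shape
(29,)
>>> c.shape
(2, 29)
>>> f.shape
(2, 29)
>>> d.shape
(2, 2)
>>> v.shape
(3, 2)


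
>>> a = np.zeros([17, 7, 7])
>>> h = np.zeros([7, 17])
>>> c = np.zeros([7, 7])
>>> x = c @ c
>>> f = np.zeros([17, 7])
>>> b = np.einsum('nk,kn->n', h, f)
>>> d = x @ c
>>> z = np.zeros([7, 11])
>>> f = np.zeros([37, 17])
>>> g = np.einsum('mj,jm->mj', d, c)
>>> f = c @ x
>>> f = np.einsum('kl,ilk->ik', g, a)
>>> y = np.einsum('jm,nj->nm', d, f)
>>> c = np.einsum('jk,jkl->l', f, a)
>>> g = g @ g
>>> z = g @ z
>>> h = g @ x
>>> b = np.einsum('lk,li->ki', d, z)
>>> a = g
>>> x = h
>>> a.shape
(7, 7)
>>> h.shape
(7, 7)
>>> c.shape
(7,)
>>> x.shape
(7, 7)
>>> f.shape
(17, 7)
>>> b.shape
(7, 11)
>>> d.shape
(7, 7)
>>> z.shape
(7, 11)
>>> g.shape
(7, 7)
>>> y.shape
(17, 7)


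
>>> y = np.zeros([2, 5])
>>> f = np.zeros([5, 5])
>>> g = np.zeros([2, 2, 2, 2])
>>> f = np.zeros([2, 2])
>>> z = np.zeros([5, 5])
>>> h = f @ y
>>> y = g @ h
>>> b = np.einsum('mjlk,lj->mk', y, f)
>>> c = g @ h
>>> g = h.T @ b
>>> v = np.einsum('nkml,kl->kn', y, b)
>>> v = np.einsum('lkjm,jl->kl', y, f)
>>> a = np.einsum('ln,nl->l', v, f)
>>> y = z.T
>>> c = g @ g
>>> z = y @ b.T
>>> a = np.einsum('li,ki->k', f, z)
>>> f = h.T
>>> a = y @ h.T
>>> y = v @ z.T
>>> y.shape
(2, 5)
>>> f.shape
(5, 2)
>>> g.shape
(5, 5)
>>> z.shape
(5, 2)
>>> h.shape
(2, 5)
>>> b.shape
(2, 5)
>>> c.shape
(5, 5)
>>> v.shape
(2, 2)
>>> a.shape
(5, 2)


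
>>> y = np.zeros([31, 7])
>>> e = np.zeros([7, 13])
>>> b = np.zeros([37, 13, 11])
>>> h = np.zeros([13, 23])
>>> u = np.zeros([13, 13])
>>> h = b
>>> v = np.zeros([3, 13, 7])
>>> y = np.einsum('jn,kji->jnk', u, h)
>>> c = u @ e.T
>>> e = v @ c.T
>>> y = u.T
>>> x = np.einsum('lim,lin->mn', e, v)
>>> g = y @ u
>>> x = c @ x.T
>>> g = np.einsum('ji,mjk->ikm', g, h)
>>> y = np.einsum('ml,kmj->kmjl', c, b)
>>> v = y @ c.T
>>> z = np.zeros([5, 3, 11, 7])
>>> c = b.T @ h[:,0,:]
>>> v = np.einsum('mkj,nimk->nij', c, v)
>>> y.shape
(37, 13, 11, 7)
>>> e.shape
(3, 13, 13)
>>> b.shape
(37, 13, 11)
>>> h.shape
(37, 13, 11)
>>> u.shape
(13, 13)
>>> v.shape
(37, 13, 11)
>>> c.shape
(11, 13, 11)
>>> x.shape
(13, 13)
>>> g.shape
(13, 11, 37)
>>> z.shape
(5, 3, 11, 7)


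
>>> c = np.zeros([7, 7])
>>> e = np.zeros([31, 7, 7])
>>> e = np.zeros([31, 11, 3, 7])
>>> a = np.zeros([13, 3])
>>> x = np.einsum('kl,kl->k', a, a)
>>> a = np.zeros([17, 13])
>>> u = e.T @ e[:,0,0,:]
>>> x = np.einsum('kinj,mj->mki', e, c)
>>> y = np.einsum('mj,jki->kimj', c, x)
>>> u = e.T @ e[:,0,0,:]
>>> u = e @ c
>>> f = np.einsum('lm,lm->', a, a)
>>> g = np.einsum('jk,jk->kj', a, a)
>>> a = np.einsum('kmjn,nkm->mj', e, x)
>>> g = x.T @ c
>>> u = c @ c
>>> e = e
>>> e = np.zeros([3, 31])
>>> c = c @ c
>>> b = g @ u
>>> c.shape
(7, 7)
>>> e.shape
(3, 31)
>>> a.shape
(11, 3)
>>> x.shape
(7, 31, 11)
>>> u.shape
(7, 7)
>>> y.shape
(31, 11, 7, 7)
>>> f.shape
()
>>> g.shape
(11, 31, 7)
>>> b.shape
(11, 31, 7)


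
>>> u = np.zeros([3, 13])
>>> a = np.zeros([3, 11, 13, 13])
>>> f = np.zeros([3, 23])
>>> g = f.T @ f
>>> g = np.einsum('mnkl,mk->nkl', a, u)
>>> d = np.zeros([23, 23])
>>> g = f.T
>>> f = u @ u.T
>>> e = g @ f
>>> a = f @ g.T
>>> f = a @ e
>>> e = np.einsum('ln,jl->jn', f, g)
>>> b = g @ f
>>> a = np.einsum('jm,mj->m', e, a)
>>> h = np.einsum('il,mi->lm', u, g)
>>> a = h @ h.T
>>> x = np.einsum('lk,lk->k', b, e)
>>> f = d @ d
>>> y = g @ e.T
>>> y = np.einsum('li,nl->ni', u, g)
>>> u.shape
(3, 13)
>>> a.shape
(13, 13)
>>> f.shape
(23, 23)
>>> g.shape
(23, 3)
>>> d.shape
(23, 23)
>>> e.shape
(23, 3)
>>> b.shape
(23, 3)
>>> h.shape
(13, 23)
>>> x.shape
(3,)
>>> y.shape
(23, 13)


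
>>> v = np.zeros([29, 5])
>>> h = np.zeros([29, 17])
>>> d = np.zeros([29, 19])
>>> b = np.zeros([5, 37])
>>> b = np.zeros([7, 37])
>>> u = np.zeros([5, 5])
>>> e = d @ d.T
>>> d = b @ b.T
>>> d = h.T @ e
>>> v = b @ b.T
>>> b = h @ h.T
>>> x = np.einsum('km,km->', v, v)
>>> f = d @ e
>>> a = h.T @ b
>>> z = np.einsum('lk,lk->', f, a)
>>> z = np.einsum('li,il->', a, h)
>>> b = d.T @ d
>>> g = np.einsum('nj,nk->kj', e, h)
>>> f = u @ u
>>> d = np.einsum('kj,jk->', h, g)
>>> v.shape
(7, 7)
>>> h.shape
(29, 17)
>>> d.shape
()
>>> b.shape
(29, 29)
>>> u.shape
(5, 5)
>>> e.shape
(29, 29)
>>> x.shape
()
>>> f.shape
(5, 5)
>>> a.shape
(17, 29)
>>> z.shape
()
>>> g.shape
(17, 29)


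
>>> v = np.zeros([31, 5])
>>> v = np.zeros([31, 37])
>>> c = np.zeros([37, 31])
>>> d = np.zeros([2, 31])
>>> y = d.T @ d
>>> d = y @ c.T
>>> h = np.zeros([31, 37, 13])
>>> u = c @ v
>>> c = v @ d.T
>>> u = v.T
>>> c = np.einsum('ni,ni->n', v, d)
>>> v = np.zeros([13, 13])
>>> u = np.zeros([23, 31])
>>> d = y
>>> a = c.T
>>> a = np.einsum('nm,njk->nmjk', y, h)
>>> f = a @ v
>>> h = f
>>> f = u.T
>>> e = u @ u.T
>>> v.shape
(13, 13)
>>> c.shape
(31,)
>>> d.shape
(31, 31)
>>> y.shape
(31, 31)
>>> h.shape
(31, 31, 37, 13)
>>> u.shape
(23, 31)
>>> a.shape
(31, 31, 37, 13)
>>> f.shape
(31, 23)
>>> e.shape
(23, 23)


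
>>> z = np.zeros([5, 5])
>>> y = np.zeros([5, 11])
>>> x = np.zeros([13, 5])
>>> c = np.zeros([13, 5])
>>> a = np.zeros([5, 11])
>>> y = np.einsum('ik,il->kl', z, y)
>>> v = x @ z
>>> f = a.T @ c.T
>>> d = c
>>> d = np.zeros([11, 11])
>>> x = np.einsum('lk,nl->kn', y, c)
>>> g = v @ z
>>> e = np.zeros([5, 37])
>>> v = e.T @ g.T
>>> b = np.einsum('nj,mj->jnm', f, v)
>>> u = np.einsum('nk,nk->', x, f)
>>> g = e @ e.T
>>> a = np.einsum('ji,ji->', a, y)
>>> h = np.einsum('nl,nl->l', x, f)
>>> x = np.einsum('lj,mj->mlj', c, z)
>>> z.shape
(5, 5)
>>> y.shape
(5, 11)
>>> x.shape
(5, 13, 5)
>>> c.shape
(13, 5)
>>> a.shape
()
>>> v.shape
(37, 13)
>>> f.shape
(11, 13)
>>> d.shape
(11, 11)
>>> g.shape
(5, 5)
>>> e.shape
(5, 37)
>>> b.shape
(13, 11, 37)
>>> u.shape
()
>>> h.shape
(13,)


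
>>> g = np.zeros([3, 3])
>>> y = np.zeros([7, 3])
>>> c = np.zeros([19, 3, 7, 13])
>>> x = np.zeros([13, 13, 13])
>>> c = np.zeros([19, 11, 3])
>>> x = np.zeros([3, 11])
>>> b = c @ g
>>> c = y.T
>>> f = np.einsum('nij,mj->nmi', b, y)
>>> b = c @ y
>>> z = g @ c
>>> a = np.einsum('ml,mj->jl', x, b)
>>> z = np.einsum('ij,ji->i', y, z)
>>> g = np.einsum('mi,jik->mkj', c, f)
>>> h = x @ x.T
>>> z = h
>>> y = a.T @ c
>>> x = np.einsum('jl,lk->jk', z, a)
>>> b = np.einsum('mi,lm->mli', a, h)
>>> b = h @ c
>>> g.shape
(3, 11, 19)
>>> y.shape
(11, 7)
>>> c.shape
(3, 7)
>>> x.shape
(3, 11)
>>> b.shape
(3, 7)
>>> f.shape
(19, 7, 11)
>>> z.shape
(3, 3)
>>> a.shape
(3, 11)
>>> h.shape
(3, 3)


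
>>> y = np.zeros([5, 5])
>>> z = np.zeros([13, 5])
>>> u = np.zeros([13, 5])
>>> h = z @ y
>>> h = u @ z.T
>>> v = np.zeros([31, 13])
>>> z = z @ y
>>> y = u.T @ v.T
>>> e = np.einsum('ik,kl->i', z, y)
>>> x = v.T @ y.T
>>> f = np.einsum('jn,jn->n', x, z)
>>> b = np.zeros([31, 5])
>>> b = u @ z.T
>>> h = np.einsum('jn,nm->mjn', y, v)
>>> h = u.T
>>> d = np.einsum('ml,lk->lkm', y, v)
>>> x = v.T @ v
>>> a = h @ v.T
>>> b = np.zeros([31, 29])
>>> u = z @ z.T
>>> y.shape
(5, 31)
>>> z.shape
(13, 5)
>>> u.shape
(13, 13)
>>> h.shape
(5, 13)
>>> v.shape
(31, 13)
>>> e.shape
(13,)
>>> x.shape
(13, 13)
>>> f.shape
(5,)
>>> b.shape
(31, 29)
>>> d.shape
(31, 13, 5)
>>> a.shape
(5, 31)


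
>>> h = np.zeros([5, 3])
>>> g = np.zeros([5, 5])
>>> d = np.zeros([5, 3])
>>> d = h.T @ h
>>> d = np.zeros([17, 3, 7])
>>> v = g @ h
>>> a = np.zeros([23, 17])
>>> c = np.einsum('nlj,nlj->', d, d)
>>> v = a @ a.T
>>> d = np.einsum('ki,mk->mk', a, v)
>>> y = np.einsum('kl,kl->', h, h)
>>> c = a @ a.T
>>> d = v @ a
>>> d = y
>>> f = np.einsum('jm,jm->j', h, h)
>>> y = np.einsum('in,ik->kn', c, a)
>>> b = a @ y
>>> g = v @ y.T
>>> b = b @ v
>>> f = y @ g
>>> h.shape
(5, 3)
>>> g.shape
(23, 17)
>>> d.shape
()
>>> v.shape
(23, 23)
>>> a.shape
(23, 17)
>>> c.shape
(23, 23)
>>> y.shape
(17, 23)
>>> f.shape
(17, 17)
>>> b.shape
(23, 23)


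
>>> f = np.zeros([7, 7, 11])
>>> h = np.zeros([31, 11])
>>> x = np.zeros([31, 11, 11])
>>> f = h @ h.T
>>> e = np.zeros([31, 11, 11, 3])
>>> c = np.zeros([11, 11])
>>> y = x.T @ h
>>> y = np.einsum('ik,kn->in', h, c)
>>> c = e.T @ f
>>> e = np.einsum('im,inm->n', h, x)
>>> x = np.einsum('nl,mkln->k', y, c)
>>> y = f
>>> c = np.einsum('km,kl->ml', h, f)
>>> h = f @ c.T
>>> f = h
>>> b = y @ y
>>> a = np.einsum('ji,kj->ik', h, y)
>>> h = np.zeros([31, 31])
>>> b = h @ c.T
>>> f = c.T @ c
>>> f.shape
(31, 31)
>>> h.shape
(31, 31)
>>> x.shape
(11,)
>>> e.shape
(11,)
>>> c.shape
(11, 31)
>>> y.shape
(31, 31)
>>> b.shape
(31, 11)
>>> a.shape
(11, 31)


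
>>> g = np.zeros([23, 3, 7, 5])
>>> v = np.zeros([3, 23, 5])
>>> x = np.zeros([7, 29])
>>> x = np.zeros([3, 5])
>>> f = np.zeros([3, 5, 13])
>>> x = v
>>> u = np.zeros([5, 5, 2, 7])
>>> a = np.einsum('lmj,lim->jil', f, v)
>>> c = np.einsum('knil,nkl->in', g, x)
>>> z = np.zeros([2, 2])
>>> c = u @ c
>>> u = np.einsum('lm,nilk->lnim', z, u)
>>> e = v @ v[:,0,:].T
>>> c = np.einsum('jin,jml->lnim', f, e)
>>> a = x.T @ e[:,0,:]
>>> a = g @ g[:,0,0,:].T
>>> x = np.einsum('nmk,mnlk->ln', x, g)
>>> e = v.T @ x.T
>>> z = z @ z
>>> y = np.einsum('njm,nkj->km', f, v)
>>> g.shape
(23, 3, 7, 5)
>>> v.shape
(3, 23, 5)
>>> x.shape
(7, 3)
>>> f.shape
(3, 5, 13)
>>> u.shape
(2, 5, 5, 2)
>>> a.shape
(23, 3, 7, 23)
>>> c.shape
(3, 13, 5, 23)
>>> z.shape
(2, 2)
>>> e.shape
(5, 23, 7)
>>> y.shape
(23, 13)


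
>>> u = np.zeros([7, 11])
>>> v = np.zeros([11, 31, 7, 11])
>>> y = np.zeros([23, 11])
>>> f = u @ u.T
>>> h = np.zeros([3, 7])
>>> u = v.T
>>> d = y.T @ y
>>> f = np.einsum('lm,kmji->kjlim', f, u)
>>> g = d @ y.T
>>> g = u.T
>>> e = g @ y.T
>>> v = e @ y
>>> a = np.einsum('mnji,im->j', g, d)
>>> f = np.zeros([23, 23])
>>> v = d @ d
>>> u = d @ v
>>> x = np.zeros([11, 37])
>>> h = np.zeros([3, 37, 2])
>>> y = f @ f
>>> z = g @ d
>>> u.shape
(11, 11)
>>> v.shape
(11, 11)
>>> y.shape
(23, 23)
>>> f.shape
(23, 23)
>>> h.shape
(3, 37, 2)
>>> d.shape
(11, 11)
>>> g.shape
(11, 31, 7, 11)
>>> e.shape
(11, 31, 7, 23)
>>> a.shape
(7,)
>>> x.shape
(11, 37)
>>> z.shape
(11, 31, 7, 11)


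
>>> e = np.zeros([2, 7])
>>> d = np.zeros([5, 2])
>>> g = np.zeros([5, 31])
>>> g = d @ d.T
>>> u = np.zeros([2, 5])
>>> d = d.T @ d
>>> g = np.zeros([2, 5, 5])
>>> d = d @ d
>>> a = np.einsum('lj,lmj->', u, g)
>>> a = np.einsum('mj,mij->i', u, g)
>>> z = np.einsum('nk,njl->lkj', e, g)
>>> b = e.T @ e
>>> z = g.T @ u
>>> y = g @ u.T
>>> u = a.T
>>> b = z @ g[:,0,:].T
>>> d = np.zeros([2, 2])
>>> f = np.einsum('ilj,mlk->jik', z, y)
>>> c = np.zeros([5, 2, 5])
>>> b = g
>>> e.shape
(2, 7)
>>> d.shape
(2, 2)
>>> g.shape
(2, 5, 5)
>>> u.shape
(5,)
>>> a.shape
(5,)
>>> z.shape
(5, 5, 5)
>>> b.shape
(2, 5, 5)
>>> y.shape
(2, 5, 2)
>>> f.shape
(5, 5, 2)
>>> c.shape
(5, 2, 5)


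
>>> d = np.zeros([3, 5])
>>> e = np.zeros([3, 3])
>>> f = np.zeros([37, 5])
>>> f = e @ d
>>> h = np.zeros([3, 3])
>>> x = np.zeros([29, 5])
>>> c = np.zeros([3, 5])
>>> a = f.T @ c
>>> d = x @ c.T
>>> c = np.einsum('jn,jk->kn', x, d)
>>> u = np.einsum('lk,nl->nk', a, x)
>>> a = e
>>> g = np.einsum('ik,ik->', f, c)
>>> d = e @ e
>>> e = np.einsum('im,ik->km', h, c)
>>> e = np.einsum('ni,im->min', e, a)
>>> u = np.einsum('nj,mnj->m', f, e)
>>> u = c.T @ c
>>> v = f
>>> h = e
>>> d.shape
(3, 3)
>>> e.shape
(3, 3, 5)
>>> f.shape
(3, 5)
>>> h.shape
(3, 3, 5)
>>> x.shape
(29, 5)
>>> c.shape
(3, 5)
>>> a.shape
(3, 3)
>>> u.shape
(5, 5)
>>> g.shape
()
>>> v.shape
(3, 5)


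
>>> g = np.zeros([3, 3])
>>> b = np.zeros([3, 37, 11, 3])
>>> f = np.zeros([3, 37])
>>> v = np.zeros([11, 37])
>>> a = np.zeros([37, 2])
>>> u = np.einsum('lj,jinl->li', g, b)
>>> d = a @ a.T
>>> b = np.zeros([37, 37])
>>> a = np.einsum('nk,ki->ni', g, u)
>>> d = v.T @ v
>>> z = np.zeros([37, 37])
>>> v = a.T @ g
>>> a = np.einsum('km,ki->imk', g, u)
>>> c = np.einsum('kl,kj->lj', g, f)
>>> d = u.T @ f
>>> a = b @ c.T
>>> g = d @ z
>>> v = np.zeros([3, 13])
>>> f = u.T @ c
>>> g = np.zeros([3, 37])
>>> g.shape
(3, 37)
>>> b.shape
(37, 37)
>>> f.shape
(37, 37)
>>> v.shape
(3, 13)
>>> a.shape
(37, 3)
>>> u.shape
(3, 37)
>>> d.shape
(37, 37)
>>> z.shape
(37, 37)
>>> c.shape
(3, 37)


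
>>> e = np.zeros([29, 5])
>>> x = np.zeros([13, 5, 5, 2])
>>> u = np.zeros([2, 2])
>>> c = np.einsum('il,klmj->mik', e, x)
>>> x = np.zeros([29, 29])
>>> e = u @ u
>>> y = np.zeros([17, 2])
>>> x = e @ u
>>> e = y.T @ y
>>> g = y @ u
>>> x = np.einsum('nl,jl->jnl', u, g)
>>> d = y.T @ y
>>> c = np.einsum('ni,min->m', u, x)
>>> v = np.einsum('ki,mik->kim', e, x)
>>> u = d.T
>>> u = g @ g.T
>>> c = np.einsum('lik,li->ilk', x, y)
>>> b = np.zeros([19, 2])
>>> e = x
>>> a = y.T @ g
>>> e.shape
(17, 2, 2)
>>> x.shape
(17, 2, 2)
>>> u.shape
(17, 17)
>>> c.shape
(2, 17, 2)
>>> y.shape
(17, 2)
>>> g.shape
(17, 2)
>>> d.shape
(2, 2)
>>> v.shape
(2, 2, 17)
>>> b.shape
(19, 2)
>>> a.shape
(2, 2)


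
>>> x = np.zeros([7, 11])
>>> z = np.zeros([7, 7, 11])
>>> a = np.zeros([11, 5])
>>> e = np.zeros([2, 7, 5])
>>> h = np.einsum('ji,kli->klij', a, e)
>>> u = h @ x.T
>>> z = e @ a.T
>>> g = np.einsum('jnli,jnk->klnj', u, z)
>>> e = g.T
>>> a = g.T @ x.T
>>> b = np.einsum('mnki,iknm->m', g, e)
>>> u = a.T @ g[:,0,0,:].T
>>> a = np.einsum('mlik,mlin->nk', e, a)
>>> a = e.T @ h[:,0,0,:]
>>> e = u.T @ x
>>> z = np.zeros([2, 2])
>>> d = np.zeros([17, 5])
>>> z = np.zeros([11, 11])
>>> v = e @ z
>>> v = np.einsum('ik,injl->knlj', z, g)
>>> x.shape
(7, 11)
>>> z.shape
(11, 11)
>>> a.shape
(11, 5, 7, 11)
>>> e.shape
(11, 7, 5, 11)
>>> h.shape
(2, 7, 5, 11)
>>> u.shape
(7, 5, 7, 11)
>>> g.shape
(11, 5, 7, 2)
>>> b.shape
(11,)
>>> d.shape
(17, 5)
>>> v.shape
(11, 5, 2, 7)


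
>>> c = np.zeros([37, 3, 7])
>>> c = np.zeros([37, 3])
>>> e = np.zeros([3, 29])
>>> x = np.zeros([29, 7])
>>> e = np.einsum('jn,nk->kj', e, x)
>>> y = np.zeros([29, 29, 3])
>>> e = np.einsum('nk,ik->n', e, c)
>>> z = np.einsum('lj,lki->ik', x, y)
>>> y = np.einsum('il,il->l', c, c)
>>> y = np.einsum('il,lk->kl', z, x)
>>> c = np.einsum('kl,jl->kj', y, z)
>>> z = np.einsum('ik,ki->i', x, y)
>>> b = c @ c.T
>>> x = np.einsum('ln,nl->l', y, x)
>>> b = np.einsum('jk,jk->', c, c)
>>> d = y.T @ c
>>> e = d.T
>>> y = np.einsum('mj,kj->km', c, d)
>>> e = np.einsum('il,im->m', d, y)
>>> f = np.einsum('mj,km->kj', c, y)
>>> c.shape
(7, 3)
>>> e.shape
(7,)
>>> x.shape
(7,)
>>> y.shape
(29, 7)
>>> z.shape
(29,)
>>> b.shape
()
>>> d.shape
(29, 3)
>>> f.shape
(29, 3)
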